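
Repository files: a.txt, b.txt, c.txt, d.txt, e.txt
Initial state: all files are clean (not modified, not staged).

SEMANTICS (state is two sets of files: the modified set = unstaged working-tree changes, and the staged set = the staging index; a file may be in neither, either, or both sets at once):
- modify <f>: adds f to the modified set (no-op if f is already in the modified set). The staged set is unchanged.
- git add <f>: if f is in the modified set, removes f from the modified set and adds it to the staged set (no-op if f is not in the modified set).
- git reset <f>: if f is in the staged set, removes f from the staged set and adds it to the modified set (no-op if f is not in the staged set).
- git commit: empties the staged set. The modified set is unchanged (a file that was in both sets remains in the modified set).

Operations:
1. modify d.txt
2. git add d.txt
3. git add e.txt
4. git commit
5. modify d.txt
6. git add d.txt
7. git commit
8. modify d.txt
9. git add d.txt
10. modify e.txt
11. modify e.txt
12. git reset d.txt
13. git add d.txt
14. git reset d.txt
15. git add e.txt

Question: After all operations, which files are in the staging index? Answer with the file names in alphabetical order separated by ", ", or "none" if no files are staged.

After op 1 (modify d.txt): modified={d.txt} staged={none}
After op 2 (git add d.txt): modified={none} staged={d.txt}
After op 3 (git add e.txt): modified={none} staged={d.txt}
After op 4 (git commit): modified={none} staged={none}
After op 5 (modify d.txt): modified={d.txt} staged={none}
After op 6 (git add d.txt): modified={none} staged={d.txt}
After op 7 (git commit): modified={none} staged={none}
After op 8 (modify d.txt): modified={d.txt} staged={none}
After op 9 (git add d.txt): modified={none} staged={d.txt}
After op 10 (modify e.txt): modified={e.txt} staged={d.txt}
After op 11 (modify e.txt): modified={e.txt} staged={d.txt}
After op 12 (git reset d.txt): modified={d.txt, e.txt} staged={none}
After op 13 (git add d.txt): modified={e.txt} staged={d.txt}
After op 14 (git reset d.txt): modified={d.txt, e.txt} staged={none}
After op 15 (git add e.txt): modified={d.txt} staged={e.txt}

Answer: e.txt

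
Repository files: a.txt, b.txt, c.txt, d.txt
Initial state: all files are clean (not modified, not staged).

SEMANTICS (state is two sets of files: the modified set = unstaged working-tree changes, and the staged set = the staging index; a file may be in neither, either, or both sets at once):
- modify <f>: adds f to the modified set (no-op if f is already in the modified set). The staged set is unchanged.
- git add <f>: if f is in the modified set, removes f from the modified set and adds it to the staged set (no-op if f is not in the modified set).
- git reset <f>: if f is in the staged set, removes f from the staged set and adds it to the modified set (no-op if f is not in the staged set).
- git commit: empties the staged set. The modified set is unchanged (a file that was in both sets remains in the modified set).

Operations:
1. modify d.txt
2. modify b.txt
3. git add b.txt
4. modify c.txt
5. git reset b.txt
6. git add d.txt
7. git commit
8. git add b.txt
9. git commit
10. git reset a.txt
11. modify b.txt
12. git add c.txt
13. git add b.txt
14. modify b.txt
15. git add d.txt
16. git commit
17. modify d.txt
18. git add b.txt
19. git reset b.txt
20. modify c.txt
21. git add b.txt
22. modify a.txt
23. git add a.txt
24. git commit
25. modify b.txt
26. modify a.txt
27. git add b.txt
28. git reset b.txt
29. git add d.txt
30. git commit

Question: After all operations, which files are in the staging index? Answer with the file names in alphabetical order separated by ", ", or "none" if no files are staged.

Answer: none

Derivation:
After op 1 (modify d.txt): modified={d.txt} staged={none}
After op 2 (modify b.txt): modified={b.txt, d.txt} staged={none}
After op 3 (git add b.txt): modified={d.txt} staged={b.txt}
After op 4 (modify c.txt): modified={c.txt, d.txt} staged={b.txt}
After op 5 (git reset b.txt): modified={b.txt, c.txt, d.txt} staged={none}
After op 6 (git add d.txt): modified={b.txt, c.txt} staged={d.txt}
After op 7 (git commit): modified={b.txt, c.txt} staged={none}
After op 8 (git add b.txt): modified={c.txt} staged={b.txt}
After op 9 (git commit): modified={c.txt} staged={none}
After op 10 (git reset a.txt): modified={c.txt} staged={none}
After op 11 (modify b.txt): modified={b.txt, c.txt} staged={none}
After op 12 (git add c.txt): modified={b.txt} staged={c.txt}
After op 13 (git add b.txt): modified={none} staged={b.txt, c.txt}
After op 14 (modify b.txt): modified={b.txt} staged={b.txt, c.txt}
After op 15 (git add d.txt): modified={b.txt} staged={b.txt, c.txt}
After op 16 (git commit): modified={b.txt} staged={none}
After op 17 (modify d.txt): modified={b.txt, d.txt} staged={none}
After op 18 (git add b.txt): modified={d.txt} staged={b.txt}
After op 19 (git reset b.txt): modified={b.txt, d.txt} staged={none}
After op 20 (modify c.txt): modified={b.txt, c.txt, d.txt} staged={none}
After op 21 (git add b.txt): modified={c.txt, d.txt} staged={b.txt}
After op 22 (modify a.txt): modified={a.txt, c.txt, d.txt} staged={b.txt}
After op 23 (git add a.txt): modified={c.txt, d.txt} staged={a.txt, b.txt}
After op 24 (git commit): modified={c.txt, d.txt} staged={none}
After op 25 (modify b.txt): modified={b.txt, c.txt, d.txt} staged={none}
After op 26 (modify a.txt): modified={a.txt, b.txt, c.txt, d.txt} staged={none}
After op 27 (git add b.txt): modified={a.txt, c.txt, d.txt} staged={b.txt}
After op 28 (git reset b.txt): modified={a.txt, b.txt, c.txt, d.txt} staged={none}
After op 29 (git add d.txt): modified={a.txt, b.txt, c.txt} staged={d.txt}
After op 30 (git commit): modified={a.txt, b.txt, c.txt} staged={none}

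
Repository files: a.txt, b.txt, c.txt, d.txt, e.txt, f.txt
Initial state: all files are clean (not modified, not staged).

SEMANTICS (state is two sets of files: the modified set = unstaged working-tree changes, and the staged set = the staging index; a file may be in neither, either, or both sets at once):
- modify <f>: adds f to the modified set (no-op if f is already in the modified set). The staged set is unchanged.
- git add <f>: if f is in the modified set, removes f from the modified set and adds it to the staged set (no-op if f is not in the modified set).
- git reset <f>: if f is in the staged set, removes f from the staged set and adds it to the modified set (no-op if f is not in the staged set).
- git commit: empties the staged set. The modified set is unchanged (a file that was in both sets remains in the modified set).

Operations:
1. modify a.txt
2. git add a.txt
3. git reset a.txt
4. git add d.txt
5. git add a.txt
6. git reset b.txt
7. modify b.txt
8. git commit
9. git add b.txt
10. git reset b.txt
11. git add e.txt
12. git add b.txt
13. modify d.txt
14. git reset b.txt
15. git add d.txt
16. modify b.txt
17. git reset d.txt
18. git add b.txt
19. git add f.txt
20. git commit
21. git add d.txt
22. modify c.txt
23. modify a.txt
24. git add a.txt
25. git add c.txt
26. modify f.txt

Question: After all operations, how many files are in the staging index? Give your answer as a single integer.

Answer: 3

Derivation:
After op 1 (modify a.txt): modified={a.txt} staged={none}
After op 2 (git add a.txt): modified={none} staged={a.txt}
After op 3 (git reset a.txt): modified={a.txt} staged={none}
After op 4 (git add d.txt): modified={a.txt} staged={none}
After op 5 (git add a.txt): modified={none} staged={a.txt}
After op 6 (git reset b.txt): modified={none} staged={a.txt}
After op 7 (modify b.txt): modified={b.txt} staged={a.txt}
After op 8 (git commit): modified={b.txt} staged={none}
After op 9 (git add b.txt): modified={none} staged={b.txt}
After op 10 (git reset b.txt): modified={b.txt} staged={none}
After op 11 (git add e.txt): modified={b.txt} staged={none}
After op 12 (git add b.txt): modified={none} staged={b.txt}
After op 13 (modify d.txt): modified={d.txt} staged={b.txt}
After op 14 (git reset b.txt): modified={b.txt, d.txt} staged={none}
After op 15 (git add d.txt): modified={b.txt} staged={d.txt}
After op 16 (modify b.txt): modified={b.txt} staged={d.txt}
After op 17 (git reset d.txt): modified={b.txt, d.txt} staged={none}
After op 18 (git add b.txt): modified={d.txt} staged={b.txt}
After op 19 (git add f.txt): modified={d.txt} staged={b.txt}
After op 20 (git commit): modified={d.txt} staged={none}
After op 21 (git add d.txt): modified={none} staged={d.txt}
After op 22 (modify c.txt): modified={c.txt} staged={d.txt}
After op 23 (modify a.txt): modified={a.txt, c.txt} staged={d.txt}
After op 24 (git add a.txt): modified={c.txt} staged={a.txt, d.txt}
After op 25 (git add c.txt): modified={none} staged={a.txt, c.txt, d.txt}
After op 26 (modify f.txt): modified={f.txt} staged={a.txt, c.txt, d.txt}
Final staged set: {a.txt, c.txt, d.txt} -> count=3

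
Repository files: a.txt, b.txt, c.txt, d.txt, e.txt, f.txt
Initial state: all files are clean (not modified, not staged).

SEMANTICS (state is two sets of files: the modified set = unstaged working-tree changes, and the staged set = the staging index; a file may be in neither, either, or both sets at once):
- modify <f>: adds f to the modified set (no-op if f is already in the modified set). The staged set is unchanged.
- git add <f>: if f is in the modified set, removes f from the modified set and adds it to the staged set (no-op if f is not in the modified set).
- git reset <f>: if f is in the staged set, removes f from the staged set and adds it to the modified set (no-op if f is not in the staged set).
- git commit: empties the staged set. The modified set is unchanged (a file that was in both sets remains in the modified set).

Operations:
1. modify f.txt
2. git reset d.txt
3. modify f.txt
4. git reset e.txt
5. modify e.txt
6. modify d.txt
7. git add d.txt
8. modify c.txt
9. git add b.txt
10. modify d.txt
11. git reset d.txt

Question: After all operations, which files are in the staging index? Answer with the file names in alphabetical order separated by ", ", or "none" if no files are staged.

Answer: none

Derivation:
After op 1 (modify f.txt): modified={f.txt} staged={none}
After op 2 (git reset d.txt): modified={f.txt} staged={none}
After op 3 (modify f.txt): modified={f.txt} staged={none}
After op 4 (git reset e.txt): modified={f.txt} staged={none}
After op 5 (modify e.txt): modified={e.txt, f.txt} staged={none}
After op 6 (modify d.txt): modified={d.txt, e.txt, f.txt} staged={none}
After op 7 (git add d.txt): modified={e.txt, f.txt} staged={d.txt}
After op 8 (modify c.txt): modified={c.txt, e.txt, f.txt} staged={d.txt}
After op 9 (git add b.txt): modified={c.txt, e.txt, f.txt} staged={d.txt}
After op 10 (modify d.txt): modified={c.txt, d.txt, e.txt, f.txt} staged={d.txt}
After op 11 (git reset d.txt): modified={c.txt, d.txt, e.txt, f.txt} staged={none}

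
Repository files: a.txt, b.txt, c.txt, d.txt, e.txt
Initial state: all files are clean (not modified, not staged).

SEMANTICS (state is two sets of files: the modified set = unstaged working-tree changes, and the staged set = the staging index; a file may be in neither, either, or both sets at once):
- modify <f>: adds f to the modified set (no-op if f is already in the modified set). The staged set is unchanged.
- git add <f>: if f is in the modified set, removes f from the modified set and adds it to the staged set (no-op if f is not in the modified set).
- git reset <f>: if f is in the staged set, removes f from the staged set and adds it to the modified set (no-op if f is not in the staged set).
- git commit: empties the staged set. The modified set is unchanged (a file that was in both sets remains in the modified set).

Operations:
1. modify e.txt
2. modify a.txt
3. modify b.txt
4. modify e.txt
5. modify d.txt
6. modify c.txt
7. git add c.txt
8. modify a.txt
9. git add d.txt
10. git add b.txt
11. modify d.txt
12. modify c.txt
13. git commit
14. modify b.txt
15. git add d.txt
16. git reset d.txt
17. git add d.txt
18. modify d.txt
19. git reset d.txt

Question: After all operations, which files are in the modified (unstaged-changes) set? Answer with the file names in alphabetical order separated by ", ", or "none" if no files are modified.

After op 1 (modify e.txt): modified={e.txt} staged={none}
After op 2 (modify a.txt): modified={a.txt, e.txt} staged={none}
After op 3 (modify b.txt): modified={a.txt, b.txt, e.txt} staged={none}
After op 4 (modify e.txt): modified={a.txt, b.txt, e.txt} staged={none}
After op 5 (modify d.txt): modified={a.txt, b.txt, d.txt, e.txt} staged={none}
After op 6 (modify c.txt): modified={a.txt, b.txt, c.txt, d.txt, e.txt} staged={none}
After op 7 (git add c.txt): modified={a.txt, b.txt, d.txt, e.txt} staged={c.txt}
After op 8 (modify a.txt): modified={a.txt, b.txt, d.txt, e.txt} staged={c.txt}
After op 9 (git add d.txt): modified={a.txt, b.txt, e.txt} staged={c.txt, d.txt}
After op 10 (git add b.txt): modified={a.txt, e.txt} staged={b.txt, c.txt, d.txt}
After op 11 (modify d.txt): modified={a.txt, d.txt, e.txt} staged={b.txt, c.txt, d.txt}
After op 12 (modify c.txt): modified={a.txt, c.txt, d.txt, e.txt} staged={b.txt, c.txt, d.txt}
After op 13 (git commit): modified={a.txt, c.txt, d.txt, e.txt} staged={none}
After op 14 (modify b.txt): modified={a.txt, b.txt, c.txt, d.txt, e.txt} staged={none}
After op 15 (git add d.txt): modified={a.txt, b.txt, c.txt, e.txt} staged={d.txt}
After op 16 (git reset d.txt): modified={a.txt, b.txt, c.txt, d.txt, e.txt} staged={none}
After op 17 (git add d.txt): modified={a.txt, b.txt, c.txt, e.txt} staged={d.txt}
After op 18 (modify d.txt): modified={a.txt, b.txt, c.txt, d.txt, e.txt} staged={d.txt}
After op 19 (git reset d.txt): modified={a.txt, b.txt, c.txt, d.txt, e.txt} staged={none}

Answer: a.txt, b.txt, c.txt, d.txt, e.txt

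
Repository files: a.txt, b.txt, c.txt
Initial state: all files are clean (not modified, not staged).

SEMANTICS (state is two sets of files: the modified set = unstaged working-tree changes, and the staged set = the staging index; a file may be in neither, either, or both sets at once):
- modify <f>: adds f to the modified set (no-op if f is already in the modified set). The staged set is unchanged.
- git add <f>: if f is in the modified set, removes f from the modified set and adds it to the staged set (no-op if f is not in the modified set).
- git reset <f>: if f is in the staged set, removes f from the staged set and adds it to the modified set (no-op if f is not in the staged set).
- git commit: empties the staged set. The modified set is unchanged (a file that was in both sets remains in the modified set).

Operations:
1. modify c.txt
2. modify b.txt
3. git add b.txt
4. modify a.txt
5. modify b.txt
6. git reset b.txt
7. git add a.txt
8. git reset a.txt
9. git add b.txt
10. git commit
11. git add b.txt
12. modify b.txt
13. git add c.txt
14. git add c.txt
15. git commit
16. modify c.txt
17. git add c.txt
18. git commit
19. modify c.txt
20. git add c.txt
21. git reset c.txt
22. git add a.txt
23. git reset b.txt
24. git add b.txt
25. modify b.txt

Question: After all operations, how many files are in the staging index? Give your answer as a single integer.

Answer: 2

Derivation:
After op 1 (modify c.txt): modified={c.txt} staged={none}
After op 2 (modify b.txt): modified={b.txt, c.txt} staged={none}
After op 3 (git add b.txt): modified={c.txt} staged={b.txt}
After op 4 (modify a.txt): modified={a.txt, c.txt} staged={b.txt}
After op 5 (modify b.txt): modified={a.txt, b.txt, c.txt} staged={b.txt}
After op 6 (git reset b.txt): modified={a.txt, b.txt, c.txt} staged={none}
After op 7 (git add a.txt): modified={b.txt, c.txt} staged={a.txt}
After op 8 (git reset a.txt): modified={a.txt, b.txt, c.txt} staged={none}
After op 9 (git add b.txt): modified={a.txt, c.txt} staged={b.txt}
After op 10 (git commit): modified={a.txt, c.txt} staged={none}
After op 11 (git add b.txt): modified={a.txt, c.txt} staged={none}
After op 12 (modify b.txt): modified={a.txt, b.txt, c.txt} staged={none}
After op 13 (git add c.txt): modified={a.txt, b.txt} staged={c.txt}
After op 14 (git add c.txt): modified={a.txt, b.txt} staged={c.txt}
After op 15 (git commit): modified={a.txt, b.txt} staged={none}
After op 16 (modify c.txt): modified={a.txt, b.txt, c.txt} staged={none}
After op 17 (git add c.txt): modified={a.txt, b.txt} staged={c.txt}
After op 18 (git commit): modified={a.txt, b.txt} staged={none}
After op 19 (modify c.txt): modified={a.txt, b.txt, c.txt} staged={none}
After op 20 (git add c.txt): modified={a.txt, b.txt} staged={c.txt}
After op 21 (git reset c.txt): modified={a.txt, b.txt, c.txt} staged={none}
After op 22 (git add a.txt): modified={b.txt, c.txt} staged={a.txt}
After op 23 (git reset b.txt): modified={b.txt, c.txt} staged={a.txt}
After op 24 (git add b.txt): modified={c.txt} staged={a.txt, b.txt}
After op 25 (modify b.txt): modified={b.txt, c.txt} staged={a.txt, b.txt}
Final staged set: {a.txt, b.txt} -> count=2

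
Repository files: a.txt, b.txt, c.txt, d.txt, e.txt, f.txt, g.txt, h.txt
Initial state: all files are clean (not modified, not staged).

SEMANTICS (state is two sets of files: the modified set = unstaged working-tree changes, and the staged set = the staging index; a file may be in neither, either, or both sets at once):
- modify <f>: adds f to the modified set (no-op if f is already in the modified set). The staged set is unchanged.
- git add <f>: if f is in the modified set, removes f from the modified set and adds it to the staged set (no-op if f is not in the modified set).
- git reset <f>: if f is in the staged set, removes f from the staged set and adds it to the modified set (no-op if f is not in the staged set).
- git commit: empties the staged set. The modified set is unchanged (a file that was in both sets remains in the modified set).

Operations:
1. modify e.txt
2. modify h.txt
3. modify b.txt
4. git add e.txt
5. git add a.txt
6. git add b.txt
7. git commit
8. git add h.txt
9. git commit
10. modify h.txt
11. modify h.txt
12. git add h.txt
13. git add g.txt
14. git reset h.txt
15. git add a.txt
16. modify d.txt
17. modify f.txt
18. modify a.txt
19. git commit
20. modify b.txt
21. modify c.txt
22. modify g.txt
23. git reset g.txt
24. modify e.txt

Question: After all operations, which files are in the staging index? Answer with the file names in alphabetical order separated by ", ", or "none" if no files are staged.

Answer: none

Derivation:
After op 1 (modify e.txt): modified={e.txt} staged={none}
After op 2 (modify h.txt): modified={e.txt, h.txt} staged={none}
After op 3 (modify b.txt): modified={b.txt, e.txt, h.txt} staged={none}
After op 4 (git add e.txt): modified={b.txt, h.txt} staged={e.txt}
After op 5 (git add a.txt): modified={b.txt, h.txt} staged={e.txt}
After op 6 (git add b.txt): modified={h.txt} staged={b.txt, e.txt}
After op 7 (git commit): modified={h.txt} staged={none}
After op 8 (git add h.txt): modified={none} staged={h.txt}
After op 9 (git commit): modified={none} staged={none}
After op 10 (modify h.txt): modified={h.txt} staged={none}
After op 11 (modify h.txt): modified={h.txt} staged={none}
After op 12 (git add h.txt): modified={none} staged={h.txt}
After op 13 (git add g.txt): modified={none} staged={h.txt}
After op 14 (git reset h.txt): modified={h.txt} staged={none}
After op 15 (git add a.txt): modified={h.txt} staged={none}
After op 16 (modify d.txt): modified={d.txt, h.txt} staged={none}
After op 17 (modify f.txt): modified={d.txt, f.txt, h.txt} staged={none}
After op 18 (modify a.txt): modified={a.txt, d.txt, f.txt, h.txt} staged={none}
After op 19 (git commit): modified={a.txt, d.txt, f.txt, h.txt} staged={none}
After op 20 (modify b.txt): modified={a.txt, b.txt, d.txt, f.txt, h.txt} staged={none}
After op 21 (modify c.txt): modified={a.txt, b.txt, c.txt, d.txt, f.txt, h.txt} staged={none}
After op 22 (modify g.txt): modified={a.txt, b.txt, c.txt, d.txt, f.txt, g.txt, h.txt} staged={none}
After op 23 (git reset g.txt): modified={a.txt, b.txt, c.txt, d.txt, f.txt, g.txt, h.txt} staged={none}
After op 24 (modify e.txt): modified={a.txt, b.txt, c.txt, d.txt, e.txt, f.txt, g.txt, h.txt} staged={none}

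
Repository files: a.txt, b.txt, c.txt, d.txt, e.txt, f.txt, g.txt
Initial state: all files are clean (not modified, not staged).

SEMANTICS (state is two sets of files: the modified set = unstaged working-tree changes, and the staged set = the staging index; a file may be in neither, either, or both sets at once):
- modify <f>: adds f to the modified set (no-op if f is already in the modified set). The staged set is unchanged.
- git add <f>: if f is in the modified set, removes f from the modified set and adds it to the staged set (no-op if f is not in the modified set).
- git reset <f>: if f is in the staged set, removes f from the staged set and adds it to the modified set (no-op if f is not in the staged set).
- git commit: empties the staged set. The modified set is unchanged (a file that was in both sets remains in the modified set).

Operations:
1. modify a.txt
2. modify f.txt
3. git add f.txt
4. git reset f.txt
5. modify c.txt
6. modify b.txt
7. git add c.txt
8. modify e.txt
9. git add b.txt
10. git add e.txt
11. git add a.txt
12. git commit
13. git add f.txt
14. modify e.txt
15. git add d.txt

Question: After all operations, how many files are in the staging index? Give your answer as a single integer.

Answer: 1

Derivation:
After op 1 (modify a.txt): modified={a.txt} staged={none}
After op 2 (modify f.txt): modified={a.txt, f.txt} staged={none}
After op 3 (git add f.txt): modified={a.txt} staged={f.txt}
After op 4 (git reset f.txt): modified={a.txt, f.txt} staged={none}
After op 5 (modify c.txt): modified={a.txt, c.txt, f.txt} staged={none}
After op 6 (modify b.txt): modified={a.txt, b.txt, c.txt, f.txt} staged={none}
After op 7 (git add c.txt): modified={a.txt, b.txt, f.txt} staged={c.txt}
After op 8 (modify e.txt): modified={a.txt, b.txt, e.txt, f.txt} staged={c.txt}
After op 9 (git add b.txt): modified={a.txt, e.txt, f.txt} staged={b.txt, c.txt}
After op 10 (git add e.txt): modified={a.txt, f.txt} staged={b.txt, c.txt, e.txt}
After op 11 (git add a.txt): modified={f.txt} staged={a.txt, b.txt, c.txt, e.txt}
After op 12 (git commit): modified={f.txt} staged={none}
After op 13 (git add f.txt): modified={none} staged={f.txt}
After op 14 (modify e.txt): modified={e.txt} staged={f.txt}
After op 15 (git add d.txt): modified={e.txt} staged={f.txt}
Final staged set: {f.txt} -> count=1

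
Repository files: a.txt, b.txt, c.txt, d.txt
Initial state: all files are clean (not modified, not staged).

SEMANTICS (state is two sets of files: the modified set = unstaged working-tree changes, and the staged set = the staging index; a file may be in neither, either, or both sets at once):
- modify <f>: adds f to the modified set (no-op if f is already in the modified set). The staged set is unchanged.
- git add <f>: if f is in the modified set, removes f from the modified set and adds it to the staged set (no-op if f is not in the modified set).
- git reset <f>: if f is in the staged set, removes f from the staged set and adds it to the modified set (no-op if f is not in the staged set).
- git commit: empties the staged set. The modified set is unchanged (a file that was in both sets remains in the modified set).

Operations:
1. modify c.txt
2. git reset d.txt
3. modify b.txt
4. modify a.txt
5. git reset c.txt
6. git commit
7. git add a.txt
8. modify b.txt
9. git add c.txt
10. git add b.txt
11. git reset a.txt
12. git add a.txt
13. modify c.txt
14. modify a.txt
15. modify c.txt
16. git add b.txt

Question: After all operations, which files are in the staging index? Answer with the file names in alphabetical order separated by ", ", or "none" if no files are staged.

After op 1 (modify c.txt): modified={c.txt} staged={none}
After op 2 (git reset d.txt): modified={c.txt} staged={none}
After op 3 (modify b.txt): modified={b.txt, c.txt} staged={none}
After op 4 (modify a.txt): modified={a.txt, b.txt, c.txt} staged={none}
After op 5 (git reset c.txt): modified={a.txt, b.txt, c.txt} staged={none}
After op 6 (git commit): modified={a.txt, b.txt, c.txt} staged={none}
After op 7 (git add a.txt): modified={b.txt, c.txt} staged={a.txt}
After op 8 (modify b.txt): modified={b.txt, c.txt} staged={a.txt}
After op 9 (git add c.txt): modified={b.txt} staged={a.txt, c.txt}
After op 10 (git add b.txt): modified={none} staged={a.txt, b.txt, c.txt}
After op 11 (git reset a.txt): modified={a.txt} staged={b.txt, c.txt}
After op 12 (git add a.txt): modified={none} staged={a.txt, b.txt, c.txt}
After op 13 (modify c.txt): modified={c.txt} staged={a.txt, b.txt, c.txt}
After op 14 (modify a.txt): modified={a.txt, c.txt} staged={a.txt, b.txt, c.txt}
After op 15 (modify c.txt): modified={a.txt, c.txt} staged={a.txt, b.txt, c.txt}
After op 16 (git add b.txt): modified={a.txt, c.txt} staged={a.txt, b.txt, c.txt}

Answer: a.txt, b.txt, c.txt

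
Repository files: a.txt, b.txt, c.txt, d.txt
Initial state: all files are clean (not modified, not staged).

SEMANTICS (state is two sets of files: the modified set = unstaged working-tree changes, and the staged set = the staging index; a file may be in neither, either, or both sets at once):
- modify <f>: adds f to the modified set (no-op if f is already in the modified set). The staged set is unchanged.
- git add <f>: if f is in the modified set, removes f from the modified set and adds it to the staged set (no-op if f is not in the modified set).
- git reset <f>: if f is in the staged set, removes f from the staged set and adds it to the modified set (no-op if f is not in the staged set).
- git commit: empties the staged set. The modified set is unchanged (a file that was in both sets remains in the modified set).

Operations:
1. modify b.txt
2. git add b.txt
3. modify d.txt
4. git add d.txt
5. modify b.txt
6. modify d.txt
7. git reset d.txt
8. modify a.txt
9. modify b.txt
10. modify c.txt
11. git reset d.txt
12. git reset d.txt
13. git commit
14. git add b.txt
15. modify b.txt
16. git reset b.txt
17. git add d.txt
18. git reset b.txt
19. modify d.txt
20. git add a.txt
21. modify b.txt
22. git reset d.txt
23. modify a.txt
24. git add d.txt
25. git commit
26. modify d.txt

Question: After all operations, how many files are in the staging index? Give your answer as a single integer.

After op 1 (modify b.txt): modified={b.txt} staged={none}
After op 2 (git add b.txt): modified={none} staged={b.txt}
After op 3 (modify d.txt): modified={d.txt} staged={b.txt}
After op 4 (git add d.txt): modified={none} staged={b.txt, d.txt}
After op 5 (modify b.txt): modified={b.txt} staged={b.txt, d.txt}
After op 6 (modify d.txt): modified={b.txt, d.txt} staged={b.txt, d.txt}
After op 7 (git reset d.txt): modified={b.txt, d.txt} staged={b.txt}
After op 8 (modify a.txt): modified={a.txt, b.txt, d.txt} staged={b.txt}
After op 9 (modify b.txt): modified={a.txt, b.txt, d.txt} staged={b.txt}
After op 10 (modify c.txt): modified={a.txt, b.txt, c.txt, d.txt} staged={b.txt}
After op 11 (git reset d.txt): modified={a.txt, b.txt, c.txt, d.txt} staged={b.txt}
After op 12 (git reset d.txt): modified={a.txt, b.txt, c.txt, d.txt} staged={b.txt}
After op 13 (git commit): modified={a.txt, b.txt, c.txt, d.txt} staged={none}
After op 14 (git add b.txt): modified={a.txt, c.txt, d.txt} staged={b.txt}
After op 15 (modify b.txt): modified={a.txt, b.txt, c.txt, d.txt} staged={b.txt}
After op 16 (git reset b.txt): modified={a.txt, b.txt, c.txt, d.txt} staged={none}
After op 17 (git add d.txt): modified={a.txt, b.txt, c.txt} staged={d.txt}
After op 18 (git reset b.txt): modified={a.txt, b.txt, c.txt} staged={d.txt}
After op 19 (modify d.txt): modified={a.txt, b.txt, c.txt, d.txt} staged={d.txt}
After op 20 (git add a.txt): modified={b.txt, c.txt, d.txt} staged={a.txt, d.txt}
After op 21 (modify b.txt): modified={b.txt, c.txt, d.txt} staged={a.txt, d.txt}
After op 22 (git reset d.txt): modified={b.txt, c.txt, d.txt} staged={a.txt}
After op 23 (modify a.txt): modified={a.txt, b.txt, c.txt, d.txt} staged={a.txt}
After op 24 (git add d.txt): modified={a.txt, b.txt, c.txt} staged={a.txt, d.txt}
After op 25 (git commit): modified={a.txt, b.txt, c.txt} staged={none}
After op 26 (modify d.txt): modified={a.txt, b.txt, c.txt, d.txt} staged={none}
Final staged set: {none} -> count=0

Answer: 0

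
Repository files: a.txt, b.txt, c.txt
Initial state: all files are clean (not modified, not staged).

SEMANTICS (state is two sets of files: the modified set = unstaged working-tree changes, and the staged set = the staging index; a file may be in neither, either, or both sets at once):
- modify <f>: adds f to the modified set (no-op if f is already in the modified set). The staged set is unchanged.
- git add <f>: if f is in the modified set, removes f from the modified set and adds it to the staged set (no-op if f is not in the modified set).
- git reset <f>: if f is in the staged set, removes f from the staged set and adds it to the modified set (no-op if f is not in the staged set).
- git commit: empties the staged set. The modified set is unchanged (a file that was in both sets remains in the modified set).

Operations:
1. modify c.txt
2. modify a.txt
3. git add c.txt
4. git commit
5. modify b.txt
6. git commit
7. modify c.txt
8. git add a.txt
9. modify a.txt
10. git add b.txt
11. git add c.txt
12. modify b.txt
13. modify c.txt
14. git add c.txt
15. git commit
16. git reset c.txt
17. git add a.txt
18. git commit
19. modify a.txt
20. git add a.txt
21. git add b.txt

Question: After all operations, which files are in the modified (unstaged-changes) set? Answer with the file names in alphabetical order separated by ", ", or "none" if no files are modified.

Answer: none

Derivation:
After op 1 (modify c.txt): modified={c.txt} staged={none}
After op 2 (modify a.txt): modified={a.txt, c.txt} staged={none}
After op 3 (git add c.txt): modified={a.txt} staged={c.txt}
After op 4 (git commit): modified={a.txt} staged={none}
After op 5 (modify b.txt): modified={a.txt, b.txt} staged={none}
After op 6 (git commit): modified={a.txt, b.txt} staged={none}
After op 7 (modify c.txt): modified={a.txt, b.txt, c.txt} staged={none}
After op 8 (git add a.txt): modified={b.txt, c.txt} staged={a.txt}
After op 9 (modify a.txt): modified={a.txt, b.txt, c.txt} staged={a.txt}
After op 10 (git add b.txt): modified={a.txt, c.txt} staged={a.txt, b.txt}
After op 11 (git add c.txt): modified={a.txt} staged={a.txt, b.txt, c.txt}
After op 12 (modify b.txt): modified={a.txt, b.txt} staged={a.txt, b.txt, c.txt}
After op 13 (modify c.txt): modified={a.txt, b.txt, c.txt} staged={a.txt, b.txt, c.txt}
After op 14 (git add c.txt): modified={a.txt, b.txt} staged={a.txt, b.txt, c.txt}
After op 15 (git commit): modified={a.txt, b.txt} staged={none}
After op 16 (git reset c.txt): modified={a.txt, b.txt} staged={none}
After op 17 (git add a.txt): modified={b.txt} staged={a.txt}
After op 18 (git commit): modified={b.txt} staged={none}
After op 19 (modify a.txt): modified={a.txt, b.txt} staged={none}
After op 20 (git add a.txt): modified={b.txt} staged={a.txt}
After op 21 (git add b.txt): modified={none} staged={a.txt, b.txt}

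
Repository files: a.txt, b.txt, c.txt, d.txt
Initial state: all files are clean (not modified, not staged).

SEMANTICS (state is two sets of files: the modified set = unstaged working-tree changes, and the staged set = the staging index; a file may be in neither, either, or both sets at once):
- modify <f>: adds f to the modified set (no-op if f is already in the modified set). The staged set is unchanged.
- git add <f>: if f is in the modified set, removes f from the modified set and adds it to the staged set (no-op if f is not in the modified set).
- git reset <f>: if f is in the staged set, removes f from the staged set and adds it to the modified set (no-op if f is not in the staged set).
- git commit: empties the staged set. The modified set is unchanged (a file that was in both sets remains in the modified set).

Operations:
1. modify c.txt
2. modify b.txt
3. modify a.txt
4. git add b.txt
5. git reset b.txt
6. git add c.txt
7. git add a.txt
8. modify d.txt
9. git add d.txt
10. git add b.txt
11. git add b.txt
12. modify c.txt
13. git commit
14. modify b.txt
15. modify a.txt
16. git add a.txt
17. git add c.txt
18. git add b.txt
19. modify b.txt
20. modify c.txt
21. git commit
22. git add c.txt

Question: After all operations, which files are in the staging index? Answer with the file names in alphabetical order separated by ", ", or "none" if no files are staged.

After op 1 (modify c.txt): modified={c.txt} staged={none}
After op 2 (modify b.txt): modified={b.txt, c.txt} staged={none}
After op 3 (modify a.txt): modified={a.txt, b.txt, c.txt} staged={none}
After op 4 (git add b.txt): modified={a.txt, c.txt} staged={b.txt}
After op 5 (git reset b.txt): modified={a.txt, b.txt, c.txt} staged={none}
After op 6 (git add c.txt): modified={a.txt, b.txt} staged={c.txt}
After op 7 (git add a.txt): modified={b.txt} staged={a.txt, c.txt}
After op 8 (modify d.txt): modified={b.txt, d.txt} staged={a.txt, c.txt}
After op 9 (git add d.txt): modified={b.txt} staged={a.txt, c.txt, d.txt}
After op 10 (git add b.txt): modified={none} staged={a.txt, b.txt, c.txt, d.txt}
After op 11 (git add b.txt): modified={none} staged={a.txt, b.txt, c.txt, d.txt}
After op 12 (modify c.txt): modified={c.txt} staged={a.txt, b.txt, c.txt, d.txt}
After op 13 (git commit): modified={c.txt} staged={none}
After op 14 (modify b.txt): modified={b.txt, c.txt} staged={none}
After op 15 (modify a.txt): modified={a.txt, b.txt, c.txt} staged={none}
After op 16 (git add a.txt): modified={b.txt, c.txt} staged={a.txt}
After op 17 (git add c.txt): modified={b.txt} staged={a.txt, c.txt}
After op 18 (git add b.txt): modified={none} staged={a.txt, b.txt, c.txt}
After op 19 (modify b.txt): modified={b.txt} staged={a.txt, b.txt, c.txt}
After op 20 (modify c.txt): modified={b.txt, c.txt} staged={a.txt, b.txt, c.txt}
After op 21 (git commit): modified={b.txt, c.txt} staged={none}
After op 22 (git add c.txt): modified={b.txt} staged={c.txt}

Answer: c.txt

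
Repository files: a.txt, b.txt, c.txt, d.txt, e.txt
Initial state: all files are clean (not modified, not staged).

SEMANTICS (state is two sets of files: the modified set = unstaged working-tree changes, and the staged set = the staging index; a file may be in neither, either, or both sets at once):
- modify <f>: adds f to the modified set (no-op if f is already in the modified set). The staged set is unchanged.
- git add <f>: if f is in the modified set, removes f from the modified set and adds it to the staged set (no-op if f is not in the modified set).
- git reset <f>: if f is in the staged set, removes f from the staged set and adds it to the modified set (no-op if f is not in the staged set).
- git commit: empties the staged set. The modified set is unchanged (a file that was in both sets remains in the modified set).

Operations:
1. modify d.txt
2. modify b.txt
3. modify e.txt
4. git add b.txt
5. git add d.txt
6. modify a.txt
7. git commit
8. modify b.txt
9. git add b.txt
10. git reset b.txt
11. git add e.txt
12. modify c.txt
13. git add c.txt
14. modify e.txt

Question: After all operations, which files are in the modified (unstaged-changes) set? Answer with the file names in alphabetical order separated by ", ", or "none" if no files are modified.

Answer: a.txt, b.txt, e.txt

Derivation:
After op 1 (modify d.txt): modified={d.txt} staged={none}
After op 2 (modify b.txt): modified={b.txt, d.txt} staged={none}
After op 3 (modify e.txt): modified={b.txt, d.txt, e.txt} staged={none}
After op 4 (git add b.txt): modified={d.txt, e.txt} staged={b.txt}
After op 5 (git add d.txt): modified={e.txt} staged={b.txt, d.txt}
After op 6 (modify a.txt): modified={a.txt, e.txt} staged={b.txt, d.txt}
After op 7 (git commit): modified={a.txt, e.txt} staged={none}
After op 8 (modify b.txt): modified={a.txt, b.txt, e.txt} staged={none}
After op 9 (git add b.txt): modified={a.txt, e.txt} staged={b.txt}
After op 10 (git reset b.txt): modified={a.txt, b.txt, e.txt} staged={none}
After op 11 (git add e.txt): modified={a.txt, b.txt} staged={e.txt}
After op 12 (modify c.txt): modified={a.txt, b.txt, c.txt} staged={e.txt}
After op 13 (git add c.txt): modified={a.txt, b.txt} staged={c.txt, e.txt}
After op 14 (modify e.txt): modified={a.txt, b.txt, e.txt} staged={c.txt, e.txt}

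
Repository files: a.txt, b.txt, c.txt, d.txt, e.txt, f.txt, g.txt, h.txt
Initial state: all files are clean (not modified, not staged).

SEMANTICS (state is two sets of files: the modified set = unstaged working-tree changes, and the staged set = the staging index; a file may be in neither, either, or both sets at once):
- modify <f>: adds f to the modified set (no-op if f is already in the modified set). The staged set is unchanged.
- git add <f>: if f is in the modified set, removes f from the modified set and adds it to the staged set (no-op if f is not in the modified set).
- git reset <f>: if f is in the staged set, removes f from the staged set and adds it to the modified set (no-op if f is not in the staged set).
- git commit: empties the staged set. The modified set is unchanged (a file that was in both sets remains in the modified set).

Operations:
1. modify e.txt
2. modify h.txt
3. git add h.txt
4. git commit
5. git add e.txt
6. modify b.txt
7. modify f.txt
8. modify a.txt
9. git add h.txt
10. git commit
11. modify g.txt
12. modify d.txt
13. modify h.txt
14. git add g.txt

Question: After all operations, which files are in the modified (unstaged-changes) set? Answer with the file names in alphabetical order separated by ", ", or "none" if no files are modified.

Answer: a.txt, b.txt, d.txt, f.txt, h.txt

Derivation:
After op 1 (modify e.txt): modified={e.txt} staged={none}
After op 2 (modify h.txt): modified={e.txt, h.txt} staged={none}
After op 3 (git add h.txt): modified={e.txt} staged={h.txt}
After op 4 (git commit): modified={e.txt} staged={none}
After op 5 (git add e.txt): modified={none} staged={e.txt}
After op 6 (modify b.txt): modified={b.txt} staged={e.txt}
After op 7 (modify f.txt): modified={b.txt, f.txt} staged={e.txt}
After op 8 (modify a.txt): modified={a.txt, b.txt, f.txt} staged={e.txt}
After op 9 (git add h.txt): modified={a.txt, b.txt, f.txt} staged={e.txt}
After op 10 (git commit): modified={a.txt, b.txt, f.txt} staged={none}
After op 11 (modify g.txt): modified={a.txt, b.txt, f.txt, g.txt} staged={none}
After op 12 (modify d.txt): modified={a.txt, b.txt, d.txt, f.txt, g.txt} staged={none}
After op 13 (modify h.txt): modified={a.txt, b.txt, d.txt, f.txt, g.txt, h.txt} staged={none}
After op 14 (git add g.txt): modified={a.txt, b.txt, d.txt, f.txt, h.txt} staged={g.txt}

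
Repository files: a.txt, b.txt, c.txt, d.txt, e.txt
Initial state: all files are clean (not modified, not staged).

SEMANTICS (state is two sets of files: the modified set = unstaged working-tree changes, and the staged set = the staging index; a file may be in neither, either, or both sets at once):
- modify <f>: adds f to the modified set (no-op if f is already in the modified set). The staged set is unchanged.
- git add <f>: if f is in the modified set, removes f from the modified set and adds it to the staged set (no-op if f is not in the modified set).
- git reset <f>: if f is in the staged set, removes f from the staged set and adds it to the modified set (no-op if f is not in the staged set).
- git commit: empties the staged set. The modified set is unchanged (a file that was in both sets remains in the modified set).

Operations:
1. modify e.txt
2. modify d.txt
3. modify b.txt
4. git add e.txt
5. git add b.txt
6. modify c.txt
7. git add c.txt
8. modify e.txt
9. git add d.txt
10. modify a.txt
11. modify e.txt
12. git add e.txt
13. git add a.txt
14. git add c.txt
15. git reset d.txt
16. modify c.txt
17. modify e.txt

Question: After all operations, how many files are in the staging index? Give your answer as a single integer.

After op 1 (modify e.txt): modified={e.txt} staged={none}
After op 2 (modify d.txt): modified={d.txt, e.txt} staged={none}
After op 3 (modify b.txt): modified={b.txt, d.txt, e.txt} staged={none}
After op 4 (git add e.txt): modified={b.txt, d.txt} staged={e.txt}
After op 5 (git add b.txt): modified={d.txt} staged={b.txt, e.txt}
After op 6 (modify c.txt): modified={c.txt, d.txt} staged={b.txt, e.txt}
After op 7 (git add c.txt): modified={d.txt} staged={b.txt, c.txt, e.txt}
After op 8 (modify e.txt): modified={d.txt, e.txt} staged={b.txt, c.txt, e.txt}
After op 9 (git add d.txt): modified={e.txt} staged={b.txt, c.txt, d.txt, e.txt}
After op 10 (modify a.txt): modified={a.txt, e.txt} staged={b.txt, c.txt, d.txt, e.txt}
After op 11 (modify e.txt): modified={a.txt, e.txt} staged={b.txt, c.txt, d.txt, e.txt}
After op 12 (git add e.txt): modified={a.txt} staged={b.txt, c.txt, d.txt, e.txt}
After op 13 (git add a.txt): modified={none} staged={a.txt, b.txt, c.txt, d.txt, e.txt}
After op 14 (git add c.txt): modified={none} staged={a.txt, b.txt, c.txt, d.txt, e.txt}
After op 15 (git reset d.txt): modified={d.txt} staged={a.txt, b.txt, c.txt, e.txt}
After op 16 (modify c.txt): modified={c.txt, d.txt} staged={a.txt, b.txt, c.txt, e.txt}
After op 17 (modify e.txt): modified={c.txt, d.txt, e.txt} staged={a.txt, b.txt, c.txt, e.txt}
Final staged set: {a.txt, b.txt, c.txt, e.txt} -> count=4

Answer: 4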